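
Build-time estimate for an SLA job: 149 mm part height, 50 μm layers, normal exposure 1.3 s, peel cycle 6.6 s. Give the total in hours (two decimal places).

Layer count = ceil(149 / 0.05) = 2980.
Each layer takes = 1.3 + 6.6, so 7.9 s.
Build time: 2980 × 7.9 s = 23542 s, i.e. 6.54 hours.

6.54 hours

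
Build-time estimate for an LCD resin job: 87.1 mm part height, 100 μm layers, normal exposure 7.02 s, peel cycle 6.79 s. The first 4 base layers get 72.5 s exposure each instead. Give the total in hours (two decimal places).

Layer count = ceil(87.1 / 0.1) = 871.
Bottom layers: 4 × (72.5 + 6.79) → 317.16 s.
Normal layers: 867 × (7.02 + 6.79) → 11973.27 s.
Sum: 317.16 + 11973.27 = 12290.43 s → 3.41 hours.

3.41 hours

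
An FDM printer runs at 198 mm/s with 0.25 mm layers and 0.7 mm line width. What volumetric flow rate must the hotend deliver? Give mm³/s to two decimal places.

Extrusion cross-section = 0.25 × 0.7, so 0.175 mm².
Volumetric flow = 198 × 0.175 = 34.65 mm³/s.

34.65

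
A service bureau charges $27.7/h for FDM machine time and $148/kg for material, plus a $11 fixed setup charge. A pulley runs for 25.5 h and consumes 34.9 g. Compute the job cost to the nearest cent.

$722.52

Machine-time cost = 27.7 × 25.5 = $706.35.
Material charge: 148 × 34.9/1000 → $5.1652.
Total = 706.35 + 5.1652 + 11 = 722.5152 ≈ $722.52.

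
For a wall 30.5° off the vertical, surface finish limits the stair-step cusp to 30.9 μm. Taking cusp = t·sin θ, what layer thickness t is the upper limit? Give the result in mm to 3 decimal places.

Layer height = cusp / sin(30.5°) = 0.0309 / 0.5075 = 0.061 mm.

0.061 mm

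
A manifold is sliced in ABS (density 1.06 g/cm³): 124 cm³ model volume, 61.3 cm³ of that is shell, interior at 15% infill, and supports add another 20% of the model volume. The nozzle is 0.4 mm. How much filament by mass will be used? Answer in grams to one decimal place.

101.2 g

Interior volume: 124 − 61.3 → 62.7 cm³.
Deposited infill: 0.15 × 62.7 → 9.405 cm³.
Support = 0.20 × 124, so 24.8 cm³.
Total extruded = 61.3 + 9.405 + 24.8 = 95.505 cm³.
Mass = 95.505 × 1.06, so 101.2353 g.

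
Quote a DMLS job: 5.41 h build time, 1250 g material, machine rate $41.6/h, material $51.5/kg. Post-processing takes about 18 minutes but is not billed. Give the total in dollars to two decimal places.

Machine-time cost: 41.6 × 5.41 → $225.056.
Material cost = 51.5 × 1250/1000, so $64.375.
Total = 225.056 + 64.375 = 289.431 ≈ $289.43.

$289.43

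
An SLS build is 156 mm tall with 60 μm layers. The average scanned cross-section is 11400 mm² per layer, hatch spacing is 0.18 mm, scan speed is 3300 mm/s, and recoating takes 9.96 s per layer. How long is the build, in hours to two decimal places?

21.05 hours

Number of layers: 156 / 0.06 → 2600 (rounded up).
Scan path per layer = 11400 / 0.18, so 63333.3 mm.
Laser time per layer = 63333.3 / 3300, so 19.1919 s.
Time per layer = 19.1919 + 9.96, so 29.1519 s.
2600 layers × 29.1519 s/layer = 75794.94 s, i.e. 21.05 hours.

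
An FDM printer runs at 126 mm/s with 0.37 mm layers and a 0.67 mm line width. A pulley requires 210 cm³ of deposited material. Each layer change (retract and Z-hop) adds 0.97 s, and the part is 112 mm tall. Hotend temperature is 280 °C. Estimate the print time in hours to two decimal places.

Extrusion cross-section = 0.37 × 0.67 = 0.2479 mm².
Total extruded path = 210000/0.2479 = 847115.8 mm.
Extrusion time: 847115.8 / 126 → 6723.1 s.
Layer count = ceil(112 / 0.37) = 303.
Layer-change overhead = 303 × 0.97 = 293.91 s.
Total = 6723.1 + 293.91 = 7017.01 s = 1.95 hours.

1.95 hours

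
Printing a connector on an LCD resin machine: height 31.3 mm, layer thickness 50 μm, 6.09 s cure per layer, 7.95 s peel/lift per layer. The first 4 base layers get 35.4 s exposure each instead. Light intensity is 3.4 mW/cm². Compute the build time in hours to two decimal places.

Layer count = ceil(31.3 / 0.05) = 626.
Bottom layers: 4 × (35.4 + 7.95) → 173.4 s.
Normal layers = 622 × (6.09 + 7.95), so 8732.88 s.
Sum: 173.4 + 8732.88 = 8906.28 s → 2.47 hours.

2.47 hours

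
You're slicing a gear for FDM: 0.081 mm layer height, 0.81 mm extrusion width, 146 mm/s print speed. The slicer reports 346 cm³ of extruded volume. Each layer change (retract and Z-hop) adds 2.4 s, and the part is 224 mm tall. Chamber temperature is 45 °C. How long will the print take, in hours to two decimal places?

11.88 hours

Line area = 0.081 × 0.81, so 0.06561 mm².
Total extruded path = 346000/0.06561 = 5273586.3 mm.
Time extruding = 5273586.3 / 146 = 36120.5 s.
Number of layers: 224 / 0.081 → 2766 (rounded up).
Non-print overhead: 2766 × 2.4 → 6638.4 s.
Altogether 36120.5 + 6638.4 = 42758.9 s, i.e. 11.88 hours.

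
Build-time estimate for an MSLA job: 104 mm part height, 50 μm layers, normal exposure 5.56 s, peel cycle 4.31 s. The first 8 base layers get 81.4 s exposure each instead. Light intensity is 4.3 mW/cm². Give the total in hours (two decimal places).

5.87 hours

Layer count = ceil(104 / 0.05) = 2080.
Base layers = 8 × (81.4 + 4.31) = 685.68 s.
Remaining layers: 2072 × (5.56 + 4.31) → 20450.64 s.
Sum: 685.68 + 20450.64 = 21136.32 s → 5.87 hours.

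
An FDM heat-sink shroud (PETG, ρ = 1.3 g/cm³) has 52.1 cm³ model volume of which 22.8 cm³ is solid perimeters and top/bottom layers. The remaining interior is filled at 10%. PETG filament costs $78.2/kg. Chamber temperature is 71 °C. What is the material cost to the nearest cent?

Interior volume: 52.1 − 22.8 → 29.3 cm³.
Infill volume: 0.10 × 29.3 → 2.93 cm³.
Total printed volume = 22.8 + 2.93, so 25.73 cm³.
Mass = 25.73 × 1.3, so 33.449 g.
Cost = 33.449 g / 1000 × $78.2/kg = $2.62.

$2.62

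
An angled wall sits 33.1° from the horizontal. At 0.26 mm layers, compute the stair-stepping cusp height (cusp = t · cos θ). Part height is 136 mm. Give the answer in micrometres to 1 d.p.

217.8 μm

cos(33.1°) = 0.8377, so cusp = 0.26 × 0.8377 = 0.217802 mm → 217.8 μm.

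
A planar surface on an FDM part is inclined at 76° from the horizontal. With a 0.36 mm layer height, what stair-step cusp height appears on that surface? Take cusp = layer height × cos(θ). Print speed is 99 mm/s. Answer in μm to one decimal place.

cos(76°) = 0.2419, so cusp = 0.36 × 0.2419 = 0.087084 mm → 87.1 μm.

87.1 μm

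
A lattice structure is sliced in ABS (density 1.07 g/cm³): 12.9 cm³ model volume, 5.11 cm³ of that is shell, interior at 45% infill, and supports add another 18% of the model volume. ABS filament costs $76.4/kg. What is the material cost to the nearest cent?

$0.89

Infill region = 12.9 − 5.11, so 7.79 cm³.
Deposited infill: 0.45 × 7.79 → 3.5055 cm³.
Support: 0.18 × 12.9 → 2.322 cm³.
Total printed volume = 5.11 + 3.5055 + 2.322 = 10.9375 cm³.
Mass: 10.9375 × 1.07 → 11.703125 g.
Cost = 11.703125 g / 1000 × $76.4/kg = $0.89.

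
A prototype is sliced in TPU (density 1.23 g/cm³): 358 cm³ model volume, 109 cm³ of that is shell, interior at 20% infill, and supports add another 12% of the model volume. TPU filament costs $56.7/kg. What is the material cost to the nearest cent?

$14.07

Volume inside the shell = 358 − 109, so 249 cm³.
Infill deposited = 0.20 × 249 = 49.8 cm³.
Support = 0.12 × 358 = 42.96 cm³.
Deposited volume = 109 + 49.8 + 42.96, so 201.76 cm³.
Mass = 201.76 × 1.23 = 248.1648 g.
Cost = 248.1648 g / 1000 × $56.7/kg = $14.07.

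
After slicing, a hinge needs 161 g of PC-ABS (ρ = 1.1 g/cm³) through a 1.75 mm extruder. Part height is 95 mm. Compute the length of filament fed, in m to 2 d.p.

60.85 m

Extruded volume: 161/1.1 = 146.3636 cm³ (146363.6 mm³).
Cross-section of 1.75 mm filament: π·(1.75/2)² = 2.4053 mm².
Length = 146363.6 / 2.4053 = 60850.46 mm = 60.85 m.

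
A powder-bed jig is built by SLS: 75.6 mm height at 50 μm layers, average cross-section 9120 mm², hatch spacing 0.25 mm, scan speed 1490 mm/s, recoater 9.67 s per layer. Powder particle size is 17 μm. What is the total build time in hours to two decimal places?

Layer count = ceil(75.6 / 0.05) = 1512.
Per-layer scan distance = 9120 / 0.25, so 36480 mm.
Per-layer scan time = 36480 / 1490 = 24.4832 s.
Layer cycle = 24.4832 + 9.67, so 34.1532 s.
1512 layers × 34.1532 s/layer = 51639.6384 s, i.e. 14.34 hours.

14.34 hours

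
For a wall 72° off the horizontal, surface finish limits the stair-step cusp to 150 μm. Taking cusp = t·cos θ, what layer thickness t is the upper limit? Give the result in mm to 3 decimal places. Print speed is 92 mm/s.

cos(72°) = 0.3090; t_max = 0.15/0.3090 = 0.485 mm.

0.485 mm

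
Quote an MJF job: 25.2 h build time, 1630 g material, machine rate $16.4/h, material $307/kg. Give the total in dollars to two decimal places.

Machine cost = 16.4 × 25.2, so $413.28.
Feedstock cost = 307 × 1630/1000 = $500.41.
Total = 413.28 + 500.41 = $913.69.

$913.69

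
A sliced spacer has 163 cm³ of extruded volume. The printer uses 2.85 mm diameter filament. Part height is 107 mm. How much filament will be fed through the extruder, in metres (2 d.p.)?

A = π r² = π × 1.425² = 6.3794 mm².
L = 163000 mm³ / 6.3794 mm² = 25550.99 mm, i.e. 25.55 m.

25.55 m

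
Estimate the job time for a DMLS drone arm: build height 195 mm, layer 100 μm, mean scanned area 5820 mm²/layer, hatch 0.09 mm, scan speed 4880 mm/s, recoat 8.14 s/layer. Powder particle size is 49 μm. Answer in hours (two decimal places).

Number of layers: 195 / 0.1 → 1950 (rounded up).
Hatch length per layer = 5820 / 0.09, so 64666.7 mm.
Per-layer scan time = 64666.7 / 4880, so 13.2514 s.
Per-layer time = 13.2514 + 8.14 = 21.3914 s.
Total: 1950 × 21.3914 s = 41713.23 s → 11.59 hours.

11.59 hours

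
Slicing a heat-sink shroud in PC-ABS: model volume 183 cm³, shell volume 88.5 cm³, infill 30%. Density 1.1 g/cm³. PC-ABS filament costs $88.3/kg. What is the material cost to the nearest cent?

$11.35

Interior volume: 183 − 88.5 → 94.5 cm³.
Infill deposited = 0.30 × 94.5 = 28.35 cm³.
Total extruded: 88.5 + 28.35 → 116.85 cm³.
Mass = 116.85 × 1.1 = 128.535 g.
At $88.3/kg: 128.535/1000 × 88.3 = $11.35.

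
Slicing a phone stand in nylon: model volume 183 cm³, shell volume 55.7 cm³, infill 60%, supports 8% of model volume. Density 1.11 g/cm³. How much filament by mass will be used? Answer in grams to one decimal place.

Volume inside the shell = 183 − 55.7 = 127.3 cm³.
Infill volume = 0.60 × 127.3, so 76.38 cm³.
Support = 0.08 × 183 = 14.64 cm³.
Total extruded = 55.7 + 76.38 + 14.64, so 146.72 cm³.
Mass = 146.72 × 1.11, so 162.8592 g.

162.9 g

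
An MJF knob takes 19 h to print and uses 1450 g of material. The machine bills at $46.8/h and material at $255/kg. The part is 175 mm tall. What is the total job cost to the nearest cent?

Machine cost = 46.8 × 19 = $889.20.
Material charge: 255 × 1450/1000 → $369.75.
Job cost: 889.20 + 369.75 = $1258.95.

$1258.95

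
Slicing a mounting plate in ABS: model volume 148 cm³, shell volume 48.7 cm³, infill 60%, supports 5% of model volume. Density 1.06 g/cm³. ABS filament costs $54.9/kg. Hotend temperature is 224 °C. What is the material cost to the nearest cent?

Infill region = 148 − 48.7, so 99.3 cm³.
Deposited infill: 0.60 × 99.3 → 59.58 cm³.
Support = 0.05 × 148, so 7.4 cm³.
Total printed volume = 48.7 + 59.58 + 7.4, so 115.68 cm³.
Mass = 115.68 × 1.06 = 122.6208 g.
Cost = 122.6208 g / 1000 × $54.9/kg = $6.73.

$6.73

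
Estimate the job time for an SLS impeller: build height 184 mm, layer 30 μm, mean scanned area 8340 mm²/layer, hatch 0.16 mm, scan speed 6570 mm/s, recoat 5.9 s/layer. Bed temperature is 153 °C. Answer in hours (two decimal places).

23.57 hours

Layer count = ceil(184 / 0.03) = 6134.
Per-layer scan distance: 8340 / 0.16 → 52125 mm.
Laser time per layer = 52125 / 6570 = 7.9338 s.
Per-layer time: 7.9338 + 5.9 → 13.8338 s.
6134 layers × 13.8338 s/layer = 84856.5292 s, i.e. 23.57 hours.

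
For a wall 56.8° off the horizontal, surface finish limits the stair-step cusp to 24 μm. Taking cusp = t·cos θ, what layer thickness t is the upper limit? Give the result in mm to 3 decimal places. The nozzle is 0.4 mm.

Layer height = cusp / cos(56.8°) = 0.024 / 0.5476 = 0.044 mm.

0.044 mm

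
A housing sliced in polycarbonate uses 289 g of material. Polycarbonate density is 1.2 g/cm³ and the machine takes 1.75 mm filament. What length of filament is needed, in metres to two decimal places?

100.13 m

Volume = 289 g / 1.2 g·cm⁻³ = 240.8333 cm³ = 240833.3 mm³.
Cross-section of 1.75 mm filament: π·(1.75/2)² = 2.4053 mm².
L = V/A = 240833.3/2.4053 = 100126.1 mm → 100.13 m.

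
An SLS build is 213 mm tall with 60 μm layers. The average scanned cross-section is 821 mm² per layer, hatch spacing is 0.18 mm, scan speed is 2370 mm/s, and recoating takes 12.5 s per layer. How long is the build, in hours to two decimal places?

14.22 hours

Number of layers: 213 / 0.06 → 3550 (rounded up).
Per-layer scan distance: 821 / 0.18 → 4561.1 mm.
Scan time per layer: 4561.1 / 2370 → 1.9245 s.
Layer cycle = 1.9245 + 12.5, so 14.4245 s.
Total: 3550 × 14.4245 s = 51206.975 s → 14.22 hours.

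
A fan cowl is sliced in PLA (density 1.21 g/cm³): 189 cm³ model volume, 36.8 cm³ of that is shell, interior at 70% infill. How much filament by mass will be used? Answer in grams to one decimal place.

Interior volume: 189 − 36.8 → 152.2 cm³.
Infill deposited: 0.70 × 152.2 → 106.54 cm³.
Total printed volume = 36.8 + 106.54, so 143.34 cm³.
Mass: 143.34 × 1.21 → 173.4414 g.

173.4 g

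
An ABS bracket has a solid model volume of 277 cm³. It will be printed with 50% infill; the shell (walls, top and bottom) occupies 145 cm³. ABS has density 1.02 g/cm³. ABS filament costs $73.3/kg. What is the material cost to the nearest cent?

Infill region = 277 − 145 = 132 cm³.
Infill volume = 0.50 × 132 = 66 cm³.
Total extruded = 145 + 66 = 211 cm³.
Mass = 211 × 1.02, so 215.22 g.
Cost = 215.22 g / 1000 × $73.3/kg = $15.78.

$15.78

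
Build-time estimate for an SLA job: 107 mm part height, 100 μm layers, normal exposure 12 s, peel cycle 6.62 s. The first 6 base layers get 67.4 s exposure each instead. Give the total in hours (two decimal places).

Layers = ⌈107/0.1⌉ = 1070.
Bottom layers: 6 × (67.4 + 6.62) → 444.12 s.
Regular layers = 1064 × (12 + 6.62) = 19811.68 s.
Sum: 444.12 + 19811.68 = 20255.8 s → 5.63 hours.

5.63 hours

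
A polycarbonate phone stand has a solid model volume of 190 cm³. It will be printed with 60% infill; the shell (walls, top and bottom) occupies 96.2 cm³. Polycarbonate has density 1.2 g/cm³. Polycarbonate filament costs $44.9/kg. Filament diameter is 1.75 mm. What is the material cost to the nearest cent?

Infill region = 190 − 96.2 = 93.8 cm³.
Infill deposited = 0.60 × 93.8, so 56.28 cm³.
Deposited volume = 96.2 + 56.28 = 152.48 cm³.
Mass = 152.48 × 1.2 = 182.976 g.
At $44.9/kg: 182.976/1000 × 44.9 = $8.22.

$8.22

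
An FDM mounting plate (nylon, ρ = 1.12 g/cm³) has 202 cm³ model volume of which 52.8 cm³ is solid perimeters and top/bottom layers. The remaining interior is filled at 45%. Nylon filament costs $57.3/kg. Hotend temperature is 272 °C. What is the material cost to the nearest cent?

$7.70

Interior volume = 202 − 52.8 = 149.2 cm³.
Infill volume: 0.45 × 149.2 → 67.14 cm³.
Total extruded = 52.8 + 67.14, so 119.94 cm³.
Mass = 119.94 × 1.12 = 134.3328 g.
At $57.3/kg: 134.3328/1000 × 57.3 = $7.70.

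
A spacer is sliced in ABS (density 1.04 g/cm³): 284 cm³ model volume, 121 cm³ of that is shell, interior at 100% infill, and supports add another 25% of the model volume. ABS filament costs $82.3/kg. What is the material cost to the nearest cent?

Interior volume = 284 − 121, so 163 cm³.
Infill volume = 1.00 × 163, so 163 cm³.
Support = 0.25 × 284, so 71 cm³.
Deposited volume = 121 + 163 + 71, so 355 cm³.
Mass: 355 × 1.04 → 369.2 g.
At $82.3/kg: 369.2/1000 × 82.3 = $30.39.

$30.39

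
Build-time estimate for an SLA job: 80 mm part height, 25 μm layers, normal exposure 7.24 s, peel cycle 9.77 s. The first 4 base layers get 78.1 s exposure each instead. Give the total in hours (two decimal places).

Number of layers: 80 / 0.025 → 3200 (rounded up).
Bottom layers: 4 × (78.1 + 9.77) → 351.48 s.
Regular layers: 3196 × (7.24 + 9.77) → 54363.96 s.
Total = 351.48 + 54363.96 = 54715.44 s = 15.20 hours.

15.20 hours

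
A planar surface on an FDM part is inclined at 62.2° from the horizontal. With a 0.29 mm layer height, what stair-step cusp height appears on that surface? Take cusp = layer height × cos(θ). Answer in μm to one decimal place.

h_c = t·cos θ = 0.29 × 0.4664 = 0.135256 mm (135.3 μm).

135.3 μm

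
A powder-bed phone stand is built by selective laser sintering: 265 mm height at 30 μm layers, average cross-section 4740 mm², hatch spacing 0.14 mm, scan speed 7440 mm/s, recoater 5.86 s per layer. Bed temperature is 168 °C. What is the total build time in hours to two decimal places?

25.55 hours

Number of layers: 265 / 0.03 → 8834 (rounded up).
Hatch length per layer = 4740 / 0.14, so 33857.1 mm.
Per-layer scan time = 33857.1 / 7440 = 4.5507 s.
Time per layer: 4.5507 + 5.86 → 10.4107 s.
Total: 8834 × 10.4107 s = 91968.1238 s → 25.55 hours.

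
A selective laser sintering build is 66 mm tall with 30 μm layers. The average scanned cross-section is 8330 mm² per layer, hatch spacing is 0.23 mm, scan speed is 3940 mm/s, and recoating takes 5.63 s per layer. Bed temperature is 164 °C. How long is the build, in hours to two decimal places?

9.06 hours

Number of layers: 66 / 0.03 → 2200 (rounded up).
Per-layer scan distance = 8330 / 0.23, so 36217.4 mm.
Per-layer scan time = 36217.4 / 3940 = 9.1922 s.
Layer cycle: 9.1922 + 5.63 → 14.8222 s.
2200 layers × 14.8222 s/layer = 32608.84 s, i.e. 9.06 hours.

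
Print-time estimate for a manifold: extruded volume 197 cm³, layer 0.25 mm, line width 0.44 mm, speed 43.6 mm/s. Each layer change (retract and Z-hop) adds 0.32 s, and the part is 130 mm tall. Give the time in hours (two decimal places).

11.46 hours

Bead cross-section = 0.25 × 0.44 = 0.11 mm².
Total extruded path = 197000/0.11 = 1790909.1 mm.
Print-move time: 1790909.1 / 43.6 → 41075.9 s.
Number of layers: 130 / 0.25 → 520 (rounded up).
Layer-change overhead = 520 × 0.32, so 166.4 s.
Altogether 41075.9 + 166.4 = 41242.3 s, i.e. 11.46 hours.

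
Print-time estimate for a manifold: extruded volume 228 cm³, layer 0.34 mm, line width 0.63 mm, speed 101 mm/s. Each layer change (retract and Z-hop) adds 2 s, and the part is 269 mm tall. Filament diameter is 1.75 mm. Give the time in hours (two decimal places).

Extrusion cross-section = 0.34 × 0.63 = 0.2142 mm².
Total extruded path = 228000/0.2142 = 1064425.8 mm.
Extrusion time = 1064425.8 / 101, so 10538.9 s.
Number of layers: 269 / 0.34 → 792 (rounded up).
Non-print overhead = 792 × 2 = 1584 s.
Total = 10538.9 + 1584 = 12122.9 s = 3.37 hours.

3.37 hours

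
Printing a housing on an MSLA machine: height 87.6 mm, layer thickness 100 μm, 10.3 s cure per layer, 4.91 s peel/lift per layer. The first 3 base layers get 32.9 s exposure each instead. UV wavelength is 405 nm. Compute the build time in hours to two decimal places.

Layers = ⌈87.6/0.1⌉ = 876.
Bottom layers = 3 × (32.9 + 4.91), so 113.43 s.
Normal layers: 873 × (10.3 + 4.91) → 13278.33 s.
Total = 113.43 + 13278.33 = 13391.76 s = 3.72 hours.

3.72 hours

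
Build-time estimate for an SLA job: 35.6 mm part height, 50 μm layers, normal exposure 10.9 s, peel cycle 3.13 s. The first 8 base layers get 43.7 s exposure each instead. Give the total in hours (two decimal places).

2.85 hours

Layer count = ceil(35.6 / 0.05) = 712.
Bottom layers = 8 × (43.7 + 3.13), so 374.64 s.
Normal layers = 704 × (10.9 + 3.13) = 9877.12 s.
Total = 374.64 + 9877.12 = 10251.76 s = 2.85 hours.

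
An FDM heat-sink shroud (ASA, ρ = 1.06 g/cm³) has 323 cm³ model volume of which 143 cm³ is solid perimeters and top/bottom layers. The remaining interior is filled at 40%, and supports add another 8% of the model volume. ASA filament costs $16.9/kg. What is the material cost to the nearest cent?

Volume inside the shell = 323 − 143 = 180 cm³.
Deposited infill: 0.40 × 180 → 72 cm³.
Support = 0.08 × 323 = 25.84 cm³.
Deposited volume: 143 + 72 + 25.84 → 240.84 cm³.
Mass: 240.84 × 1.06 → 255.2904 g.
At $16.9/kg: 255.2904/1000 × 16.9 = $4.31.

$4.31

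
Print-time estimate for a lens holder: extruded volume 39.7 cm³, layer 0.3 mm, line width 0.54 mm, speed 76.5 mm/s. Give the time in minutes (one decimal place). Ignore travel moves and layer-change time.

Extrusion cross-section: 0.3 × 0.54 → 0.162 mm².
Toolpath length = 39.7 cm³ / 0.162 mm² = 39700 / 0.162 = 245061.7 mm.
Extrusion time: 245061.7 / 76.5 → 3203.4 s.
In the requested units: 3203.4 s = 53.4 minutes.

53.4 minutes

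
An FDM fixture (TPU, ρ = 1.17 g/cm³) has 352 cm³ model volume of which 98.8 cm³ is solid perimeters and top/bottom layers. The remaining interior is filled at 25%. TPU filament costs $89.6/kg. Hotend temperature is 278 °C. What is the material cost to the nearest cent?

Volume inside the shell: 352 − 98.8 → 253.2 cm³.
Deposited infill: 0.25 × 253.2 → 63.3 cm³.
Total printed volume: 98.8 + 63.3 → 162.1 cm³.
Mass = 162.1 × 1.17, so 189.657 g.
At $89.6/kg: 189.657/1000 × 89.6 = $16.99.

$16.99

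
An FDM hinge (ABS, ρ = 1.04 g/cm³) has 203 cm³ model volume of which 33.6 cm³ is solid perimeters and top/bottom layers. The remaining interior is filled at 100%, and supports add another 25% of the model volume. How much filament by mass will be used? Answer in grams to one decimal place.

263.9 g

Volume inside the shell = 203 − 33.6 = 169.4 cm³.
Infill deposited: 1.00 × 169.4 → 169.4 cm³.
Support = 0.25 × 203 = 50.75 cm³.
Total printed volume = 33.6 + 169.4 + 50.75 = 253.75 cm³.
Mass = 253.75 × 1.04 = 263.9 g.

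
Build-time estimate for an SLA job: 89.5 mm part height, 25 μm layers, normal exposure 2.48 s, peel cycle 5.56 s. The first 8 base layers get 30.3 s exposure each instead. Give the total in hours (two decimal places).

Number of layers: 89.5 / 0.025 → 3580 (rounded up).
Base layers = 8 × (30.3 + 5.56), so 286.88 s.
Normal layers: 3572 × (2.48 + 5.56) → 28718.88 s.
Sum: 286.88 + 28718.88 = 29005.76 s → 8.06 hours.

8.06 hours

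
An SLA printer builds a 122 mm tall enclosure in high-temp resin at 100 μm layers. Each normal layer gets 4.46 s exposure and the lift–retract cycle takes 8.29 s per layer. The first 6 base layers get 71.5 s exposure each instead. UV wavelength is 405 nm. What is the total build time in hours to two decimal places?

Layers = ⌈122/0.1⌉ = 1220.
Burn-in layers = 6 × (71.5 + 8.29) = 478.74 s.
Normal layers = 1214 × (4.46 + 8.29), so 15478.5 s.
Total = 478.74 + 15478.5 = 15957.24 s = 4.43 hours.

4.43 hours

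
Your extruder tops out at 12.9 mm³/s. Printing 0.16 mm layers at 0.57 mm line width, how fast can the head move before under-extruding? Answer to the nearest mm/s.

141 mm/s

Bead cross-section = 0.16 × 0.57 = 0.0912 mm².
v_max = Q/A = 12.9/0.0912 = 141.45 mm/s → 141 mm/s.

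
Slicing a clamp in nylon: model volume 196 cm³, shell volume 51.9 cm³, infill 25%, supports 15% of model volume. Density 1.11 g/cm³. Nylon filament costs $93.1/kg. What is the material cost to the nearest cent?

$12.12

Interior volume = 196 − 51.9, so 144.1 cm³.
Infill deposited = 0.25 × 144.1 = 36.025 cm³.
Support = 0.15 × 196, so 29.4 cm³.
Total extruded = 51.9 + 36.025 + 29.4 = 117.325 cm³.
Mass: 117.325 × 1.11 → 130.23075 g.
At $93.1/kg: 130.23075/1000 × 93.1 = $12.12.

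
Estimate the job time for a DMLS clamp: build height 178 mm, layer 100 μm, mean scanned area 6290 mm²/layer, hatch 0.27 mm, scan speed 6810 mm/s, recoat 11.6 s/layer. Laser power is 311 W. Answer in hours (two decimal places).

7.43 hours

Number of layers: 178 / 0.1 → 1780 (rounded up).
Scan path per layer: 6290 / 0.27 → 23296.3 mm.
Per-layer scan time: 23296.3 / 6810 → 3.4209 s.
Time per layer = 3.4209 + 11.6 = 15.0209 s.
1780 layers × 15.0209 s/layer = 26737.202 s, i.e. 7.43 hours.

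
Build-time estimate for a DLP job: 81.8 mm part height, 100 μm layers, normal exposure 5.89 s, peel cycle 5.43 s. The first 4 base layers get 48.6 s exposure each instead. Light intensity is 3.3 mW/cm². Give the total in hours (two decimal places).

Layer count = ceil(81.8 / 0.1) = 818.
Burn-in layers = 4 × (48.6 + 5.43) = 216.12 s.
Normal layers = 814 × (5.89 + 5.43) = 9214.48 s.
Sum: 216.12 + 9214.48 = 9430.6 s → 2.62 hours.

2.62 hours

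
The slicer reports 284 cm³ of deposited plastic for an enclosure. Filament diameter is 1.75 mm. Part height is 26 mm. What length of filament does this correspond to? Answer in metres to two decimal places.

A = π r² = π × 0.875² = 2.4053 mm².
Length = 284 cm³ / 2.4053 mm² = 284000 / 2.4053 = 118072.59 mm = 118.07 m.

118.07 m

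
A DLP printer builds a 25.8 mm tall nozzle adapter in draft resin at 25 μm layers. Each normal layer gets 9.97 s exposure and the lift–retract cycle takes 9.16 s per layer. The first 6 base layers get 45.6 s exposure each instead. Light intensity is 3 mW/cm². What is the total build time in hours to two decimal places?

Number of layers: 25.8 / 0.025 → 1032 (rounded up).
Burn-in layers: 6 × (45.6 + 9.16) → 328.56 s.
Normal layers: 1026 × (9.97 + 9.16) → 19627.38 s.
Total = 328.56 + 19627.38 = 19955.94 s = 5.54 hours.

5.54 hours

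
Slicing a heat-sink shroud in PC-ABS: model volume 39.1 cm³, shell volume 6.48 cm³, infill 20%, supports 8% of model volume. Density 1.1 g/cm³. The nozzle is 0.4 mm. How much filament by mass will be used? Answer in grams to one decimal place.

17.7 g

Interior volume = 39.1 − 6.48, so 32.62 cm³.
Infill deposited: 0.20 × 32.62 → 6.524 cm³.
Support = 0.08 × 39.1, so 3.128 cm³.
Total extruded = 6.48 + 6.524 + 3.128, so 16.132 cm³.
Mass = 16.132 × 1.1 = 17.7452 g.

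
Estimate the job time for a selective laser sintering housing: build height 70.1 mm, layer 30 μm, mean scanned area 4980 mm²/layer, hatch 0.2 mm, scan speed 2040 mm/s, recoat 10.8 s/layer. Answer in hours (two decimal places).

Layers = ⌈70.1/0.03⌉ = 2337.
Scan path per layer = 4980 / 0.2, so 24900 mm.
Scan time per layer: 24900 / 2040 → 12.2059 s.
Layer cycle = 12.2059 + 10.8, so 23.0059 s.
Build time = 2337 × 23.0059 = 53764.7883 s = 14.93 hours.

14.93 hours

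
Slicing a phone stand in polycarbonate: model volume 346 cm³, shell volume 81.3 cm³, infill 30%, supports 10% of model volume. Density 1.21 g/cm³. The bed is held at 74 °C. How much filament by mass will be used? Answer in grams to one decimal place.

Interior volume = 346 − 81.3 = 264.7 cm³.
Deposited infill = 0.30 × 264.7, so 79.41 cm³.
Support = 0.10 × 346 = 34.6 cm³.
Deposited volume: 81.3 + 79.41 + 34.6 → 195.31 cm³.
Mass: 195.31 × 1.21 → 236.3251 g.

236.3 g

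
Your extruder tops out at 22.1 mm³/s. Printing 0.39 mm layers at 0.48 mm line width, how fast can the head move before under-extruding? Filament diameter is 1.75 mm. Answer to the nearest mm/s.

Extrusion cross-section = 0.39 × 0.48 = 0.1872 mm².
v_max = Q/A = 22.1/0.1872 = 118.06 mm/s → 118 mm/s.

118 mm/s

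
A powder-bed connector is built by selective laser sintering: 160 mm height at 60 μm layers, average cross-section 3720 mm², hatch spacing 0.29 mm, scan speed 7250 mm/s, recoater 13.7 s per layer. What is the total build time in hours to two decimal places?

11.46 hours

Number of layers: 160 / 0.06 → 2667 (rounded up).
Scan path per layer = 3720 / 0.29, so 12827.6 mm.
Scan time per layer: 12827.6 / 7250 → 1.7693 s.
Layer cycle = 1.7693 + 13.7 = 15.4693 s.
2667 layers × 15.4693 s/layer = 41256.6231 s, i.e. 11.46 hours.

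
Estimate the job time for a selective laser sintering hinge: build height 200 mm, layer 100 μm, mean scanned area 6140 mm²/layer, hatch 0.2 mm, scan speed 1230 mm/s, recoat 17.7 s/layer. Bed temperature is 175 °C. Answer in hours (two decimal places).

Layer count = ceil(200 / 0.1) = 2000.
Hatch length per layer = 6140 / 0.2 = 30700 mm.
Scan time per layer: 30700 / 1230 → 24.9593 s.
Per-layer time = 24.9593 + 17.7, so 42.6593 s.
Total: 2000 × 42.6593 s = 85318.6 s → 23.70 hours.

23.70 hours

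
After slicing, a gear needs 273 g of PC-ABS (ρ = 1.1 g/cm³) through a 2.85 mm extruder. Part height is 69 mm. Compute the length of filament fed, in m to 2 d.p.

38.90 m

Volume = 273 g / 1.1 g·cm⁻³ = 248.1818 cm³ = 248181.8 mm³.
Filament cross-section = π × (2.85/2)² = 6.3794 mm².
Length = 248181.8 / 6.3794 = 38903.63 mm = 38.90 m.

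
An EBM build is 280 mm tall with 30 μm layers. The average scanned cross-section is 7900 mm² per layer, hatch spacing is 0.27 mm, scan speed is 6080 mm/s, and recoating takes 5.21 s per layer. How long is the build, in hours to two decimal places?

25.99 hours

Number of layers: 280 / 0.03 → 9334 (rounded up).
Per-layer scan distance = 7900 / 0.27, so 29259.3 mm.
Beam time per layer = 29259.3 / 6080, so 4.8124 s.
Per-layer time: 4.8124 + 5.21 → 10.0224 s.
9334 layers × 10.0224 s/layer = 93549.0816 s, i.e. 25.99 hours.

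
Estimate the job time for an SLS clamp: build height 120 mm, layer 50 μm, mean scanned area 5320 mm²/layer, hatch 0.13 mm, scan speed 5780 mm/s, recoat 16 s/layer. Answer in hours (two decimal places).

Number of layers: 120 / 0.05 → 2400 (rounded up).
Per-layer scan distance = 5320 / 0.13 = 40923.1 mm.
Per-layer scan time: 40923.1 / 5780 → 7.0801 s.
Layer cycle = 7.0801 + 16 = 23.0801 s.
Total: 2400 × 23.0801 s = 55392.24 s → 15.39 hours.

15.39 hours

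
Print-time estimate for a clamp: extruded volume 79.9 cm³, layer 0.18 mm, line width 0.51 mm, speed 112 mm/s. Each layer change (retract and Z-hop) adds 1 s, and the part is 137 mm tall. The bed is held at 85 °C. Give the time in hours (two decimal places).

Bead cross-section: 0.18 × 0.51 → 0.0918 mm².
Toolpath length = 79.9 cm³ / 0.0918 mm² = 79900 / 0.0918 = 870370.4 mm.
Extrusion time = 870370.4 / 112 = 7771.2 s.
Number of layers: 137 / 0.18 → 762 (rounded up).
Layer-change overhead: 762 × 1 → 762 s.
Altogether 7771.2 + 762 = 8533.2 s, i.e. 2.37 hours.

2.37 hours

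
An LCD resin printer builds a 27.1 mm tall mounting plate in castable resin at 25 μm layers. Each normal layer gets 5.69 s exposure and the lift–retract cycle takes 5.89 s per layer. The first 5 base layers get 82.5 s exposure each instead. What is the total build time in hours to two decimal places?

Layers = ⌈27.1/0.025⌉ = 1084.
Base layers: 5 × (82.5 + 5.89) → 441.95 s.
Normal layers = 1079 × (5.69 + 5.89) = 12494.82 s.
Total = 441.95 + 12494.82 = 12936.77 s = 3.59 hours.

3.59 hours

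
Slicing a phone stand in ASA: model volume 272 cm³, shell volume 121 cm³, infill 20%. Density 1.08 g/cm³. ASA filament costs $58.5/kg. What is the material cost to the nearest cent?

Interior volume = 272 − 121 = 151 cm³.
Infill deposited: 0.20 × 151 → 30.2 cm³.
Deposited volume: 121 + 30.2 → 151.2 cm³.
Mass = 151.2 × 1.08, so 163.296 g.
Cost = 163.296 g / 1000 × $58.5/kg = $9.55.

$9.55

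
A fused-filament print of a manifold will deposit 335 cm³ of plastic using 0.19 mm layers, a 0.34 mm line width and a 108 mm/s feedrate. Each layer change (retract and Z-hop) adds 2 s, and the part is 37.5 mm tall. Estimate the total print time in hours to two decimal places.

13.45 hours

Extrusion cross-section = 0.19 × 0.34 = 0.0646 mm².
Toolpath length = 335 cm³ / 0.0646 mm² = 335000 / 0.0646 = 5185758.5 mm.
Time extruding = 5185758.5 / 108, so 48016.3 s.
Layers = ⌈37.5/0.19⌉ = 198.
Non-print overhead = 198 × 2, so 396 s.
Altogether 48016.3 + 396 = 48412.3 s, i.e. 13.45 hours.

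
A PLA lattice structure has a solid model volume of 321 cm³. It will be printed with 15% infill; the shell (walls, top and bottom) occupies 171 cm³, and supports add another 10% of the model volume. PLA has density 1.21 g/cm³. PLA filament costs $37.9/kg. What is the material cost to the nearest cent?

Volume inside the shell = 321 − 171 = 150 cm³.
Infill deposited = 0.15 × 150, so 22.5 cm³.
Support = 0.10 × 321 = 32.1 cm³.
Deposited volume = 171 + 22.5 + 32.1, so 225.6 cm³.
Mass = 225.6 × 1.21 = 272.976 g.
Cost = 272.976 g / 1000 × $37.9/kg = $10.35.

$10.35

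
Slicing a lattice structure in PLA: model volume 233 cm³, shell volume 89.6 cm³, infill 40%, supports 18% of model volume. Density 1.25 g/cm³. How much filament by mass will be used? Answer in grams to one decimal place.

236.1 g

Volume inside the shell = 233 − 89.6, so 143.4 cm³.
Deposited infill: 0.40 × 143.4 → 57.36 cm³.
Support = 0.18 × 233, so 41.94 cm³.
Deposited volume = 89.6 + 57.36 + 41.94, so 188.9 cm³.
Mass = 188.9 × 1.25, so 236.125 g.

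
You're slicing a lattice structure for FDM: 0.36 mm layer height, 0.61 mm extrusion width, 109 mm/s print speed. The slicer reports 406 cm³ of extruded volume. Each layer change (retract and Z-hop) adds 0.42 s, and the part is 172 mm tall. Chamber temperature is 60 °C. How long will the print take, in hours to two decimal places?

Extrusion cross-section = 0.36 × 0.61 = 0.2196 mm².
Toolpath length = 406 cm³ / 0.2196 mm² = 406000 / 0.2196 = 1848816 mm.
Time extruding: 1848816 / 109 → 16961.6 s.
Layer count = ceil(172 / 0.36) = 478.
Z-hop total = 478 × 0.42, so 200.76 s.
Altogether 16961.6 + 200.76 = 17162.36 s, i.e. 4.77 hours.

4.77 hours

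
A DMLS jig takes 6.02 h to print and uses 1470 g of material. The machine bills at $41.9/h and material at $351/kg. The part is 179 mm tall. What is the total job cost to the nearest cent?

Time charge = 41.9 × 6.02, so $252.238.
Material cost: 351 × 1470/1000 → $515.97.
Job cost: 252.238 + 515.97 = 768.208 ≈ $768.21.

$768.21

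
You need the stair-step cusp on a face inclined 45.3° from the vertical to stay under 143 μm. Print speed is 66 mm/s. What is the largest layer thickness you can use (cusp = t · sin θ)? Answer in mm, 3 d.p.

sin(45.3°) = 0.7108; t_max = 0.143/0.7108 = 0.201 mm.

0.201 mm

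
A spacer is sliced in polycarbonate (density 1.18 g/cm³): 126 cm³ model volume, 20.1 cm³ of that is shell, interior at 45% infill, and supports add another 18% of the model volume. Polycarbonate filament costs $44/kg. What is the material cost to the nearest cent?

Interior volume: 126 − 20.1 → 105.9 cm³.
Deposited infill = 0.45 × 105.9, so 47.655 cm³.
Support = 0.18 × 126, so 22.68 cm³.
Total printed volume: 20.1 + 47.655 + 22.68 → 90.435 cm³.
Mass = 90.435 × 1.18, so 106.7133 g.
Cost = 106.7133 g / 1000 × $44/kg = $4.70.

$4.70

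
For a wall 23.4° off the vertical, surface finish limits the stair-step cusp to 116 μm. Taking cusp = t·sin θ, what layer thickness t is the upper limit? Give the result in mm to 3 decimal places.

0.292 mm

Layer height = cusp / sin(23.4°) = 0.116 / 0.3971 = 0.292 mm.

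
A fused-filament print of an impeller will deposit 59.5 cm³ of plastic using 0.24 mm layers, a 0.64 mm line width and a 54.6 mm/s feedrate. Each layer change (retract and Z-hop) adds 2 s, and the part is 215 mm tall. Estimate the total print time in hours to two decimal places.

2.47 hours

Extrusion cross-section = 0.24 × 0.64 = 0.1536 mm².
Path length: 59500 mm³ / 0.1536 mm² → 387369.8 mm.
Time extruding: 387369.8 / 54.6 → 7094.7 s.
Number of layers: 215 / 0.24 → 896 (rounded up).
Non-print overhead: 896 × 2 → 1792 s.
Total = 7094.7 + 1792 = 8886.7 s = 2.47 hours.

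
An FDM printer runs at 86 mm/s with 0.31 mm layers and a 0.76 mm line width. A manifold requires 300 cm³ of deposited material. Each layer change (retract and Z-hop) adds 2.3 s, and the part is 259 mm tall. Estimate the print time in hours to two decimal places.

Bead cross-section = 0.31 × 0.76 = 0.2356 mm².
Toolpath length = 300 cm³ / 0.2356 mm² = 300000 / 0.2356 = 1273344.7 mm.
Print-move time = 1273344.7 / 86, so 14806.3 s.
Number of layers: 259 / 0.31 → 836 (rounded up).
Layer-change overhead = 836 × 2.3, so 1922.8 s.
Altogether 14806.3 + 1922.8 = 16729.1 s, i.e. 4.65 hours.

4.65 hours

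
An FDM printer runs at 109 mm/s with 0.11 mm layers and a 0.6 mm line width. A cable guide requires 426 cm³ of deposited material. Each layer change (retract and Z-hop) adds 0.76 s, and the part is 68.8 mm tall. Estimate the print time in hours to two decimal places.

16.58 hours

Line area = 0.11 × 0.6, so 0.066 mm².
Total extruded path = 426000/0.066 = 6454545.5 mm.
Time extruding = 6454545.5 / 109 = 59216 s.
Layers = ⌈68.8/0.11⌉ = 626.
Z-hop total = 626 × 0.76 = 475.76 s.
Total = 59216 + 475.76 = 59691.76 s = 16.58 hours.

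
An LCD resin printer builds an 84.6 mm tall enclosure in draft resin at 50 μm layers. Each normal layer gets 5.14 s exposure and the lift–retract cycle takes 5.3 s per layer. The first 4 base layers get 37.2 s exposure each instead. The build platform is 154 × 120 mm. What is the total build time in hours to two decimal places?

Layers = ⌈84.6/0.05⌉ = 1692.
Bottom layers = 4 × (37.2 + 5.3) = 170 s.
Remaining layers = 1688 × (5.14 + 5.3) = 17622.72 s.
Total = 170 + 17622.72 = 17792.72 s = 4.94 hours.

4.94 hours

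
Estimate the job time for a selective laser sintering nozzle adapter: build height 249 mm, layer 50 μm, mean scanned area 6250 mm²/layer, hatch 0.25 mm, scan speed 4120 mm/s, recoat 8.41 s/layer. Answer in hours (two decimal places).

20.03 hours

Number of layers: 249 / 0.05 → 4980 (rounded up).
Scan path per layer: 6250 / 0.25 → 25000 mm.
Scan time per layer: 25000 / 4120 → 6.068 s.
Per-layer time = 6.068 + 8.41, so 14.478 s.
Build time = 4980 × 14.478 = 72100.44 s = 20.03 hours.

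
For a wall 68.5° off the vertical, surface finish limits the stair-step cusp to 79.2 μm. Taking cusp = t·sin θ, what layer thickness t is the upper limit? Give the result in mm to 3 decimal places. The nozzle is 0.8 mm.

Layer height = cusp / sin(68.5°) = 0.0792 / 0.9304 = 0.085 mm.

0.085 mm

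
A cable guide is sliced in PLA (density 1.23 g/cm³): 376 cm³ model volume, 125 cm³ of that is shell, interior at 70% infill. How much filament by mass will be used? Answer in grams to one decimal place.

369.9 g

Infill region = 376 − 125, so 251 cm³.
Infill volume: 0.70 × 251 → 175.7 cm³.
Total printed volume = 125 + 175.7 = 300.7 cm³.
Mass: 300.7 × 1.23 → 369.861 g.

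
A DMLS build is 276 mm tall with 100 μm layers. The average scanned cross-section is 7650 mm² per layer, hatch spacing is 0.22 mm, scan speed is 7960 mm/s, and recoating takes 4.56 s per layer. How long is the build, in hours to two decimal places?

Layer count = ceil(276 / 0.1) = 2760.
Hatch length per layer: 7650 / 0.22 → 34772.7 mm.
Laser time per layer: 34772.7 / 7960 → 4.3684 s.
Layer cycle: 4.3684 + 4.56 → 8.9284 s.
2760 layers × 8.9284 s/layer = 24642.384 s, i.e. 6.85 hours.

6.85 hours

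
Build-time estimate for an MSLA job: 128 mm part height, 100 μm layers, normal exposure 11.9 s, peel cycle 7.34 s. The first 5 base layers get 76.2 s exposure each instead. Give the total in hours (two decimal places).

6.93 hours

Layer count = ceil(128 / 0.1) = 1280.
Burn-in layers: 5 × (76.2 + 7.34) → 417.7 s.
Remaining layers = 1275 × (11.9 + 7.34) = 24531 s.
Sum: 417.7 + 24531 = 24948.7 s → 6.93 hours.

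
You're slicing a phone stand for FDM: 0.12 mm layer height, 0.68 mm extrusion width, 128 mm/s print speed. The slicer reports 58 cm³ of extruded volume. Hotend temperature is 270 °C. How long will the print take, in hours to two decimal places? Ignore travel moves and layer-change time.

Extrusion cross-section = 0.12 × 0.68, so 0.0816 mm².
Total extruded path = 58000/0.0816 = 710784.3 mm.
Print-move time: 710784.3 / 128 → 5553 s.
That's 5553 s → 1.54 hours.

1.54 hours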